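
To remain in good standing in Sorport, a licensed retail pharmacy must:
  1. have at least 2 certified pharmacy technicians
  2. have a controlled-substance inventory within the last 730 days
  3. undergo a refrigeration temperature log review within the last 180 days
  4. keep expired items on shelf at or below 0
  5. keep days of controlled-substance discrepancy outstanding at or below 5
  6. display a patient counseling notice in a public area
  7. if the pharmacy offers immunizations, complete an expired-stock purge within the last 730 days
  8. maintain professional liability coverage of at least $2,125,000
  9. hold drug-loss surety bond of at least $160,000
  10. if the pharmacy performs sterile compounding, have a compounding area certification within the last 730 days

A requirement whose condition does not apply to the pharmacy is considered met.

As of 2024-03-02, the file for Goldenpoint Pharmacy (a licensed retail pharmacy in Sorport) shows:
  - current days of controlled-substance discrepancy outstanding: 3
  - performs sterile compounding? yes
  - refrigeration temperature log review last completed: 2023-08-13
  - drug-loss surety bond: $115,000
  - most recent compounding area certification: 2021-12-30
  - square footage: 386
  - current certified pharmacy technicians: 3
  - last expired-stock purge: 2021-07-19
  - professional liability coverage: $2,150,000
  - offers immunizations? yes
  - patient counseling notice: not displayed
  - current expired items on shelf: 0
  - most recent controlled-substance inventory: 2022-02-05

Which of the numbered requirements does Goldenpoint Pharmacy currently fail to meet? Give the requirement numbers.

2, 3, 6, 7, 9, 10

1. certified pharmacy technicians 3 ≥ 2 → met
2. controlled-substance inventory 756 days ago vs limit 730 → not met
3. refrigeration temperature log review 202 days ago vs limit 180 → not met
4. expired items on shelf 0 ≤ 0 → met
5. days of controlled-substance discrepancy outstanding 3 ≤ 5 → met
6. patient counseling notice absent → not met
7. condition 'offers immunizations' holds; expired-stock purge 957 days ago vs limit 730 → not met
8. professional liability coverage $2,150,000 ≥ $2,125,000 → met
9. drug-loss surety bond $115,000 < $160,000 → not met
10. condition 'performs sterile compounding' holds; compounding area certification 793 days ago vs limit 730 → not met
Not met: 2, 3, 6, 7, 9, 10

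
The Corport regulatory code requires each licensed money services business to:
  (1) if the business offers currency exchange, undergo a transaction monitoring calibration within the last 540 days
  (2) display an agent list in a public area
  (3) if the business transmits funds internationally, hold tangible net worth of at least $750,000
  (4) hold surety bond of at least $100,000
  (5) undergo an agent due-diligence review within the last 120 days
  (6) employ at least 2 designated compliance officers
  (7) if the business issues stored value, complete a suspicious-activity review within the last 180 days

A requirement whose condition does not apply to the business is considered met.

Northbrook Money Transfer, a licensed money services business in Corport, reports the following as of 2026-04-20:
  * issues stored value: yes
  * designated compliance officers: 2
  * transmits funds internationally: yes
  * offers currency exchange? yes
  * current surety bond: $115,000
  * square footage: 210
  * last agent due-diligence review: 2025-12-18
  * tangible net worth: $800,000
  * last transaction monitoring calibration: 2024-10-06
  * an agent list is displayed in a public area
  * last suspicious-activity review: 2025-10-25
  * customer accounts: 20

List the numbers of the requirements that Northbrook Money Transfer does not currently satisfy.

1. condition 'offers currency exchange' holds; transaction monitoring calibration 561 days ago vs limit 540 → not met
2. agent list present → met
3. condition 'transmits funds internationally' holds; tangible net worth $800,000 ≥ $750,000 → met
4. surety bond $115,000 ≥ $100,000 → met
5. agent due-diligence review 123 days ago vs limit 120 → not met
6. designated compliance officers 2 ≥ 2 → met
7. condition 'issues stored value' holds; suspicious-activity review 177 days ago vs limit 180 → met
Not met: 1, 5

1, 5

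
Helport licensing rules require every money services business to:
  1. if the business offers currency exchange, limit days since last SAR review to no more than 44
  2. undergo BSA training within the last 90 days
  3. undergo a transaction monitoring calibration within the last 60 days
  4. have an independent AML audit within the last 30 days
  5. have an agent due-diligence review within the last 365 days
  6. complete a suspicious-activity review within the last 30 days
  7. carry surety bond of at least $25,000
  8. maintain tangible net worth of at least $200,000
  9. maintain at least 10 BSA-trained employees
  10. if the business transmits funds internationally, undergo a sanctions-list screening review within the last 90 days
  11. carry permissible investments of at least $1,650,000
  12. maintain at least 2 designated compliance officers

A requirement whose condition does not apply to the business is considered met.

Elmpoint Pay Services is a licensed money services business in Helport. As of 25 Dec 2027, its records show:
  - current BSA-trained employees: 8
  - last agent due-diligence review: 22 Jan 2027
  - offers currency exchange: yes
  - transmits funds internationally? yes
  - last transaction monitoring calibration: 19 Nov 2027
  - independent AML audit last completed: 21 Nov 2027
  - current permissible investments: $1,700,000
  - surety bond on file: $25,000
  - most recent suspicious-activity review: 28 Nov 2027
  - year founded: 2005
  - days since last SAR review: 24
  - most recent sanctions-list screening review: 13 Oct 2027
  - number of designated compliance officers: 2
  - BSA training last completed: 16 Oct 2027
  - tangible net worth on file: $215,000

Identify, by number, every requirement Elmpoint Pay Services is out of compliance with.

1. condition 'offers currency exchange' holds; days since last SAR review 24 ≤ 44 → met
2. BSA training 70 days ago vs limit 90 → met
3. transaction monitoring calibration 36 days ago vs limit 60 → met
4. independent AML audit 34 days ago vs limit 30 → not met
5. agent due-diligence review 337 days ago vs limit 365 → met
6. suspicious-activity review 27 days ago vs limit 30 → met
7. surety bond $25,000 ≥ $25,000 → met
8. tangible net worth $215,000 ≥ $200,000 → met
9. BSA-trained employees 8 < 10 → not met
10. condition 'transmits funds internationally' holds; sanctions-list screening review 73 days ago vs limit 90 → met
11. permissible investments $1,700,000 ≥ $1,650,000 → met
12. designated compliance officers 2 ≥ 2 → met
Not met: 4, 9

4, 9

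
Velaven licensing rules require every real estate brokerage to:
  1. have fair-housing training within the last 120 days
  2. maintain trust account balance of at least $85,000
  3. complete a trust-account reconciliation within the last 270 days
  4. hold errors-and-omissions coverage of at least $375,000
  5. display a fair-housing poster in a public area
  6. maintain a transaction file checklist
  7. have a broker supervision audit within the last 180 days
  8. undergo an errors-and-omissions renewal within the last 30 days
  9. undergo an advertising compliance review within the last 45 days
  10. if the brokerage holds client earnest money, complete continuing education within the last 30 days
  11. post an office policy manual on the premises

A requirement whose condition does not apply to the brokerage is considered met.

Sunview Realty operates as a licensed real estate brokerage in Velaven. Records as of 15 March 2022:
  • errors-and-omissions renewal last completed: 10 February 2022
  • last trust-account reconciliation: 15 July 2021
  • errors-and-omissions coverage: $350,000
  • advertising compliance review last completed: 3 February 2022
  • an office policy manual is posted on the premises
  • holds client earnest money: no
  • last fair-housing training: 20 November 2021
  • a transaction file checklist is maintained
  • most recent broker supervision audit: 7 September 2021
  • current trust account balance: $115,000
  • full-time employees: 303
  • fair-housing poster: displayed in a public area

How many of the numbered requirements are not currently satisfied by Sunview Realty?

1. fair-housing training 115 days ago vs limit 120 → met
2. trust account balance $115,000 ≥ $85,000 → met
3. trust-account reconciliation 243 days ago vs limit 270 → met
4. errors-and-omissions coverage $350,000 < $375,000 → not met
5. fair-housing poster present → met
6. transaction file checklist present → met
7. broker supervision audit 189 days ago vs limit 180 → not met
8. errors-and-omissions renewal 33 days ago vs limit 30 → not met
9. advertising compliance review 40 days ago vs limit 45 → met
10. condition 'holds client earnest money' does not hold → requirement n/a → met
11. office policy manual present → met
Not met: 3 of 11

3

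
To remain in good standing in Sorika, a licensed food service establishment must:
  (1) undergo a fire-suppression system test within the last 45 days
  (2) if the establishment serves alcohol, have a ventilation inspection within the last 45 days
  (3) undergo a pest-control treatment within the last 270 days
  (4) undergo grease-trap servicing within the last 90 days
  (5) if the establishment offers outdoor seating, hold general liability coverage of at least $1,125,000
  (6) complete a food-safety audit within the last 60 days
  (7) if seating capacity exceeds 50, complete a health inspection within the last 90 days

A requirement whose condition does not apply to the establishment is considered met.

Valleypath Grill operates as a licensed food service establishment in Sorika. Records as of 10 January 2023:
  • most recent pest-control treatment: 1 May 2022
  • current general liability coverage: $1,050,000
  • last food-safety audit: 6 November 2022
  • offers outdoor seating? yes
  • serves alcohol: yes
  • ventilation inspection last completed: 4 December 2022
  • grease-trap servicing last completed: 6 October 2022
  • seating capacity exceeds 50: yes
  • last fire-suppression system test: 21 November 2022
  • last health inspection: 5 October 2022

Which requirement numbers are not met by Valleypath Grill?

1, 4, 5, 6, 7

1. fire-suppression system test 50 days ago vs limit 45 → not met
2. condition 'serves alcohol' holds; ventilation inspection 37 days ago vs limit 45 → met
3. pest-control treatment 254 days ago vs limit 270 → met
4. grease-trap servicing 96 days ago vs limit 90 → not met
5. condition 'offers outdoor seating' holds; general liability coverage $1,050,000 < $1,125,000 → not met
6. food-safety audit 65 days ago vs limit 60 → not met
7. condition 'seating capacity exceeds 50' holds; health inspection 97 days ago vs limit 90 → not met
Not met: 1, 4, 5, 6, 7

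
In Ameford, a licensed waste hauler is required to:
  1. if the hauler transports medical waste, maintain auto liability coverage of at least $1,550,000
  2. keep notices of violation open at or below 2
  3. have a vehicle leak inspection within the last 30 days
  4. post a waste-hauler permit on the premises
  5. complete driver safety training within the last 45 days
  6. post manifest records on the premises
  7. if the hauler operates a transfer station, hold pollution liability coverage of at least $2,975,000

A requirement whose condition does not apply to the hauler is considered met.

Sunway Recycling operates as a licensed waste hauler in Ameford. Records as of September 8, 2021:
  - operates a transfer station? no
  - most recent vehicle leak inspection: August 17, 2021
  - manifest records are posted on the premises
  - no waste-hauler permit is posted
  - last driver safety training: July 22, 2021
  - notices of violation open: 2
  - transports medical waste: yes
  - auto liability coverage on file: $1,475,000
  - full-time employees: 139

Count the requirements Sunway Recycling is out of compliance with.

3

1. condition 'transports medical waste' holds; auto liability coverage $1,475,000 < $1,550,000 → not met
2. notices of violation open 2 ≤ 2 → met
3. vehicle leak inspection 22 days ago vs limit 30 → met
4. waste-hauler permit absent → not met
5. driver safety training 48 days ago vs limit 45 → not met
6. manifest records present → met
7. condition 'operates a transfer station' does not hold → requirement n/a → met
Not met: 3 of 7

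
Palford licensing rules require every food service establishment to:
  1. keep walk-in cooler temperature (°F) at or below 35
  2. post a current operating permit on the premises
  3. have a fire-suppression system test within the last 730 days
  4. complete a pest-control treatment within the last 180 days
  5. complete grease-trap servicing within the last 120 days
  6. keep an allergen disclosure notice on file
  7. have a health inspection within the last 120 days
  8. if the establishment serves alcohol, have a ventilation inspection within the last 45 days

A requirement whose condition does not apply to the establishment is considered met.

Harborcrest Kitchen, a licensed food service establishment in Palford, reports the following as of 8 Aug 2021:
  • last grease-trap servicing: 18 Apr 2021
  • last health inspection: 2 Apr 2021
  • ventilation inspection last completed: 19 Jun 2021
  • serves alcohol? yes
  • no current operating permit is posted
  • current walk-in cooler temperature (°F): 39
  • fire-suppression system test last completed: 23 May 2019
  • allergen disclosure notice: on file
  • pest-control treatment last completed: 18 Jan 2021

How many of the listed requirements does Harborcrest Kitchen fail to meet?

1. walk-in cooler temperature (°F) 39 > 35 → not met
2. current operating permit absent → not met
3. fire-suppression system test 808 days ago vs limit 730 → not met
4. pest-control treatment 202 days ago vs limit 180 → not met
5. grease-trap servicing 112 days ago vs limit 120 → met
6. allergen disclosure notice present → met
7. health inspection 128 days ago vs limit 120 → not met
8. condition 'serves alcohol' holds; ventilation inspection 50 days ago vs limit 45 → not met
Not met: 6 of 8

6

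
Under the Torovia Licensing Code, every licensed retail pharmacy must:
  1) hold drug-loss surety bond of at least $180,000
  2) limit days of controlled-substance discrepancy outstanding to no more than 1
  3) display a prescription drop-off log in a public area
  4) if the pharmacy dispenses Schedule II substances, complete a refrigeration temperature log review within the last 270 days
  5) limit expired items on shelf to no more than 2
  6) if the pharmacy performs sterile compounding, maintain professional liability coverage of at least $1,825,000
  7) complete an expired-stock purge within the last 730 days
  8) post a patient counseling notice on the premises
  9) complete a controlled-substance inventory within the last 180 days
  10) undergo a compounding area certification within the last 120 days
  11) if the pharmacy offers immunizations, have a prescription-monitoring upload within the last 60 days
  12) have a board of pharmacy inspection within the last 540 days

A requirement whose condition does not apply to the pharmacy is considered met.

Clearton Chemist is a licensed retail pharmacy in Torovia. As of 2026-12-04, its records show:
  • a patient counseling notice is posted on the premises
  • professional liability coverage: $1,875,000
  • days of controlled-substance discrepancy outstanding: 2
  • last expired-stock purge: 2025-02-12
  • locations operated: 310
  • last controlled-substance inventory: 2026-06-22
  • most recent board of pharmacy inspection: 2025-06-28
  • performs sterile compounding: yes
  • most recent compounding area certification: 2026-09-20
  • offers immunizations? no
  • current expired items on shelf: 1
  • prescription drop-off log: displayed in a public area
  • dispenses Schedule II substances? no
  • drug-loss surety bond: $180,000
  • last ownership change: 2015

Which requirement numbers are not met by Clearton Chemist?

1. drug-loss surety bond $180,000 ≥ $180,000 → met
2. days of controlled-substance discrepancy outstanding 2 > 1 → not met
3. prescription drop-off log present → met
4. condition 'dispenses Schedule II substances' does not hold → requirement n/a → met
5. expired items on shelf 1 ≤ 2 → met
6. condition 'performs sterile compounding' holds; professional liability coverage $1,875,000 ≥ $1,825,000 → met
7. expired-stock purge 660 days ago vs limit 730 → met
8. patient counseling notice present → met
9. controlled-substance inventory 165 days ago vs limit 180 → met
10. compounding area certification 75 days ago vs limit 120 → met
11. condition 'offers immunizations' does not hold → requirement n/a → met
12. board of pharmacy inspection 524 days ago vs limit 540 → met
Not met: 2

2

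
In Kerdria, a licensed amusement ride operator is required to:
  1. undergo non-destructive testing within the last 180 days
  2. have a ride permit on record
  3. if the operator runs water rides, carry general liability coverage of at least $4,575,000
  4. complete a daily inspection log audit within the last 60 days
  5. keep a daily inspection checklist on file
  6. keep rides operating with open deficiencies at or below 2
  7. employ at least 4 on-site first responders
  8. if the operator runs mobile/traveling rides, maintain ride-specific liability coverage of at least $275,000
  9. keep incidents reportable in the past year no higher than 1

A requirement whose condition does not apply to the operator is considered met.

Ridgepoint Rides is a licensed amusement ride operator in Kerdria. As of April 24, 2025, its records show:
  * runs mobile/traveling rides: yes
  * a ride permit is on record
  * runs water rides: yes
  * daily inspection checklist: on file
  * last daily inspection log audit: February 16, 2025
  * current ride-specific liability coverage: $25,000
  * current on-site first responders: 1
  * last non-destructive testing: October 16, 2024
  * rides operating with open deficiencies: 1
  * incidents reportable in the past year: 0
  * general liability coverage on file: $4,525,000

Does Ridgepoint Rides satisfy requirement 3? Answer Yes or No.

3. condition 'runs water rides' holds; general liability coverage $4,525,000 < $4,575,000 → not met

No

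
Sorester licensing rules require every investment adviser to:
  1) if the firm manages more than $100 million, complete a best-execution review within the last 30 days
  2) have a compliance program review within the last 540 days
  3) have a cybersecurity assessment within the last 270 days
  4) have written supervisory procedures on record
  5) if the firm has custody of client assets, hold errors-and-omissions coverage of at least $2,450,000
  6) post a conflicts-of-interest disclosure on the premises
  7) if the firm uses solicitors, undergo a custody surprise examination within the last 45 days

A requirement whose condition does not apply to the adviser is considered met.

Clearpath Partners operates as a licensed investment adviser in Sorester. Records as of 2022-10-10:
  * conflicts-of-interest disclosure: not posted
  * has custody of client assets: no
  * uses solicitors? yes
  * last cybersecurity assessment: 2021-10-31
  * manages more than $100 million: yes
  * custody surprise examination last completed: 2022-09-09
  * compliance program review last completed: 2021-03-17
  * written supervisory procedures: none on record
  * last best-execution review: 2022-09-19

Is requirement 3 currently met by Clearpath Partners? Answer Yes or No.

No

3. cybersecurity assessment 344 days ago vs limit 270 → not met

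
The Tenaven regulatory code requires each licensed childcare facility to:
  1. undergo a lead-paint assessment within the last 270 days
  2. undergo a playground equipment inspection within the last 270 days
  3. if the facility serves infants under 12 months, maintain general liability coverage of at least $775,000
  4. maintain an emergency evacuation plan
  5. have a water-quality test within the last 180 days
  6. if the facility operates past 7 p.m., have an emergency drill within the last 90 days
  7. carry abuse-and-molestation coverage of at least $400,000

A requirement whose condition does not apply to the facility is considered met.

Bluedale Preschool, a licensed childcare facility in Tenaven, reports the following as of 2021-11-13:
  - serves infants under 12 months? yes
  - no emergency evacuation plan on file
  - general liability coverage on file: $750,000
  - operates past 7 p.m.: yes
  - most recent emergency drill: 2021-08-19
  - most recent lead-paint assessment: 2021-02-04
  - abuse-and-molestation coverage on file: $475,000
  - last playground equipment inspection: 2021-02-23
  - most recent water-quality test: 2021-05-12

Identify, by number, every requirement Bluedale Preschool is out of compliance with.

1. lead-paint assessment 282 days ago vs limit 270 → not met
2. playground equipment inspection 263 days ago vs limit 270 → met
3. condition 'serves infants under 12 months' holds; general liability coverage $750,000 < $775,000 → not met
4. emergency evacuation plan absent → not met
5. water-quality test 185 days ago vs limit 180 → not met
6. condition 'operates past 7 p.m.' holds; emergency drill 86 days ago vs limit 90 → met
7. abuse-and-molestation coverage $475,000 ≥ $400,000 → met
Not met: 1, 3, 4, 5

1, 3, 4, 5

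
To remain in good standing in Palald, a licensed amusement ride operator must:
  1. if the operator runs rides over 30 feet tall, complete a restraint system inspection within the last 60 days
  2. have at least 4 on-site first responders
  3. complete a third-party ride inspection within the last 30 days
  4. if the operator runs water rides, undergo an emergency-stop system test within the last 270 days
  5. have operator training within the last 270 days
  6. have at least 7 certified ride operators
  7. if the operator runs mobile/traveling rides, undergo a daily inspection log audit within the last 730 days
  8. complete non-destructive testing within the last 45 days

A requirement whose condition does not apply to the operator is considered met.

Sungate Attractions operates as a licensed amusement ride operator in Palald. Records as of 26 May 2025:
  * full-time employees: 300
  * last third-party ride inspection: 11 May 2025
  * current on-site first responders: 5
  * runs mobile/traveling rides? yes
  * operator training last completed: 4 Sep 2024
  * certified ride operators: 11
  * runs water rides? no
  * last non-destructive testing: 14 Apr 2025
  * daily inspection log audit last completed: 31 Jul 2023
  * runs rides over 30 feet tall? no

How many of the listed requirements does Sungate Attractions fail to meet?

0

1. condition 'runs rides over 30 feet tall' does not hold → requirement n/a → met
2. on-site first responders 5 ≥ 4 → met
3. third-party ride inspection 15 days ago vs limit 30 → met
4. condition 'runs water rides' does not hold → requirement n/a → met
5. operator training 264 days ago vs limit 270 → met
6. certified ride operators 11 ≥ 7 → met
7. condition 'runs mobile/traveling rides' holds; daily inspection log audit 665 days ago vs limit 730 → met
8. non-destructive testing 42 days ago vs limit 45 → met
Not met: 0 of 8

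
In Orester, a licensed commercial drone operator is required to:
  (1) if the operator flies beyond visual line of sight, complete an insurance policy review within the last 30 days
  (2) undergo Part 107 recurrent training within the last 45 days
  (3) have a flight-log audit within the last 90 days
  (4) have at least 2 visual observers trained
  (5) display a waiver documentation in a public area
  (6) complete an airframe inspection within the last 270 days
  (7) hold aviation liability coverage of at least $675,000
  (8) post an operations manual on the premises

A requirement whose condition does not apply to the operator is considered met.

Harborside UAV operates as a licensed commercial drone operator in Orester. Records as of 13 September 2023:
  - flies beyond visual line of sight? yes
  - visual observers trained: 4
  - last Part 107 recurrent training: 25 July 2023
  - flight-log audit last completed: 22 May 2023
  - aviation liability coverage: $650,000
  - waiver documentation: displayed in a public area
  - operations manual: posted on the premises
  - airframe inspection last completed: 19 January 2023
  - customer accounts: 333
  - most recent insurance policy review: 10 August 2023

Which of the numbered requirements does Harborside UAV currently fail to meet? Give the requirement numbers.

1. condition 'flies beyond visual line of sight' holds; insurance policy review 34 days ago vs limit 30 → not met
2. Part 107 recurrent training 50 days ago vs limit 45 → not met
3. flight-log audit 114 days ago vs limit 90 → not met
4. visual observers trained 4 ≥ 2 → met
5. waiver documentation present → met
6. airframe inspection 237 days ago vs limit 270 → met
7. aviation liability coverage $650,000 < $675,000 → not met
8. operations manual present → met
Not met: 1, 2, 3, 7

1, 2, 3, 7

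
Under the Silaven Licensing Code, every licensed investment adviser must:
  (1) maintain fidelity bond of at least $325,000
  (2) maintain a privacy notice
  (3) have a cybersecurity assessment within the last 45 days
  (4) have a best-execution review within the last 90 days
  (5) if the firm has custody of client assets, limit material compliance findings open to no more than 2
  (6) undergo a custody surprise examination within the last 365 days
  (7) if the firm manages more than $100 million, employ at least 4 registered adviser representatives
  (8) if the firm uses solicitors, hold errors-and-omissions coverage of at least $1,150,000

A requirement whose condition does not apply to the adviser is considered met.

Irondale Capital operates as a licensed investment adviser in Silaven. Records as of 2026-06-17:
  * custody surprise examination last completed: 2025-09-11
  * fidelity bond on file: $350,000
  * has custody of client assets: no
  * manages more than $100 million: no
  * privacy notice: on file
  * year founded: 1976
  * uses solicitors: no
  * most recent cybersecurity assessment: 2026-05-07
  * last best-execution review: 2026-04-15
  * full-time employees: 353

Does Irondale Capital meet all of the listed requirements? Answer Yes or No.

1. fidelity bond $350,000 ≥ $325,000 → met
2. privacy notice present → met
3. cybersecurity assessment 41 days ago vs limit 45 → met
4. best-execution review 63 days ago vs limit 90 → met
5. condition 'has custody of client assets' does not hold → requirement n/a → met
6. custody surprise examination 279 days ago vs limit 365 → met
7. condition 'manages more than $100 million' does not hold → requirement n/a → met
8. condition 'uses solicitors' does not hold → requirement n/a → met
All met.

Yes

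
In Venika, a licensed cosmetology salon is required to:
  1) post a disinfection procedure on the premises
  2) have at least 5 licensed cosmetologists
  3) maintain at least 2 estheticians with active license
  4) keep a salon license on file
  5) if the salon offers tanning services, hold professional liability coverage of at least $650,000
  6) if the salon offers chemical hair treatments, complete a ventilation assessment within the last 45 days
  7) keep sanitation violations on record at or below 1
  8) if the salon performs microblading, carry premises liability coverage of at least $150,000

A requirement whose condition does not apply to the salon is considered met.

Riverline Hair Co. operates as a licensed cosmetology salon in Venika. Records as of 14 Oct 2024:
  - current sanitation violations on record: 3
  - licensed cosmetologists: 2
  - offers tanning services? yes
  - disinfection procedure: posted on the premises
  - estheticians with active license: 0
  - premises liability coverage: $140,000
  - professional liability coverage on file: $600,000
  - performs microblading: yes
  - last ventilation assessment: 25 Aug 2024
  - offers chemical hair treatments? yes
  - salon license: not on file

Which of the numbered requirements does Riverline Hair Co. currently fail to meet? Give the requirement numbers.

1. disinfection procedure present → met
2. licensed cosmetologists 2 < 5 → not met
3. estheticians with active license 0 < 2 → not met
4. salon license absent → not met
5. condition 'offers tanning services' holds; professional liability coverage $600,000 < $650,000 → not met
6. condition 'offers chemical hair treatments' holds; ventilation assessment 50 days ago vs limit 45 → not met
7. sanitation violations on record 3 > 1 → not met
8. condition 'performs microblading' holds; premises liability coverage $140,000 < $150,000 → not met
Not met: 2, 3, 4, 5, 6, 7, 8

2, 3, 4, 5, 6, 7, 8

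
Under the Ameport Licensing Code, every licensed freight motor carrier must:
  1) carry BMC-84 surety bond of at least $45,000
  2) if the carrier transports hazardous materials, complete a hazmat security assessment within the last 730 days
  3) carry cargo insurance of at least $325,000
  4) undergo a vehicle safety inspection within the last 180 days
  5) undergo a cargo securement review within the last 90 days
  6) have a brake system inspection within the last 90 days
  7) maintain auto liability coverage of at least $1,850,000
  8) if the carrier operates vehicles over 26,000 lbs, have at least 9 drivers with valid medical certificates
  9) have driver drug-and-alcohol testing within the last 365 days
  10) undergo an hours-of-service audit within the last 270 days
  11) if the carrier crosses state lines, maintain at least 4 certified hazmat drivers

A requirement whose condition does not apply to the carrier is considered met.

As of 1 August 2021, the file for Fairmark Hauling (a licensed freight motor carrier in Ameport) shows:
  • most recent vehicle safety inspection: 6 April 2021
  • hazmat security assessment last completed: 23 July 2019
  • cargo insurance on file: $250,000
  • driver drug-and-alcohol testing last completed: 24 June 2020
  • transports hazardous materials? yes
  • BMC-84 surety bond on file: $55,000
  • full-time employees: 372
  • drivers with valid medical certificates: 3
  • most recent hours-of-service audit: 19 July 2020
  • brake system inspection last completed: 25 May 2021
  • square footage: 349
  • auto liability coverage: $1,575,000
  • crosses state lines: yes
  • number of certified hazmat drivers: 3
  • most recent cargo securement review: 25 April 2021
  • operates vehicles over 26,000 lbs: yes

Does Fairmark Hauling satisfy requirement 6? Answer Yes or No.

Yes

6. brake system inspection 68 days ago vs limit 90 → met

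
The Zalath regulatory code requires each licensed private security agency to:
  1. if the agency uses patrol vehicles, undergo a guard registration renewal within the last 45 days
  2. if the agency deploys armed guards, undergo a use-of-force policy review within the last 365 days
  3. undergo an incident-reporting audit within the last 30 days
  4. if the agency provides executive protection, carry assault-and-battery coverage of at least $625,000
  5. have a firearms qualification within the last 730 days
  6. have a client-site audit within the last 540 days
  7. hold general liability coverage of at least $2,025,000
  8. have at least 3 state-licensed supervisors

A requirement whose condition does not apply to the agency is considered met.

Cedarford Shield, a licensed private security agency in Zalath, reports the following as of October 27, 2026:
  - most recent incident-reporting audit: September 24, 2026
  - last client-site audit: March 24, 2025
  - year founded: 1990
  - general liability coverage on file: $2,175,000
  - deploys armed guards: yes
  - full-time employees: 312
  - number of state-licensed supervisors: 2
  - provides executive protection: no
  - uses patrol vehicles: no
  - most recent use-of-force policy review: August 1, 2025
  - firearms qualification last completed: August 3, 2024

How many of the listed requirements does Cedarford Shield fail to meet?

5

1. condition 'uses patrol vehicles' does not hold → requirement n/a → met
2. condition 'deploys armed guards' holds; use-of-force policy review 452 days ago vs limit 365 → not met
3. incident-reporting audit 33 days ago vs limit 30 → not met
4. condition 'provides executive protection' does not hold → requirement n/a → met
5. firearms qualification 815 days ago vs limit 730 → not met
6. client-site audit 582 days ago vs limit 540 → not met
7. general liability coverage $2,175,000 ≥ $2,025,000 → met
8. state-licensed supervisors 2 < 3 → not met
Not met: 5 of 8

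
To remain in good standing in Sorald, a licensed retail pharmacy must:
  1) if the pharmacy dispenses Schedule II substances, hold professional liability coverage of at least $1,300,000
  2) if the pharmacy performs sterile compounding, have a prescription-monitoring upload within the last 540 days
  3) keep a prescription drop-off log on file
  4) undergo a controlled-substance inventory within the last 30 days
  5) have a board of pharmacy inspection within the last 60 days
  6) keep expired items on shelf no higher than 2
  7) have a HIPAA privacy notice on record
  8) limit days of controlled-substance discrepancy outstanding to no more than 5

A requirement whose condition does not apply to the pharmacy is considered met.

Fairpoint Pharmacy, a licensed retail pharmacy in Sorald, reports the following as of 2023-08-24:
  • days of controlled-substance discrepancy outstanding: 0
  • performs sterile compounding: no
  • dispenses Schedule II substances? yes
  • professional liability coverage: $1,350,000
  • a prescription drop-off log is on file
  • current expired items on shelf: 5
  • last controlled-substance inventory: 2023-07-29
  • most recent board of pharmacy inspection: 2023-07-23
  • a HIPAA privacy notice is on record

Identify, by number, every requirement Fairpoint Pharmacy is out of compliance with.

6

1. condition 'dispenses Schedule II substances' holds; professional liability coverage $1,350,000 ≥ $1,300,000 → met
2. condition 'performs sterile compounding' does not hold → requirement n/a → met
3. prescription drop-off log present → met
4. controlled-substance inventory 26 days ago vs limit 30 → met
5. board of pharmacy inspection 32 days ago vs limit 60 → met
6. expired items on shelf 5 > 2 → not met
7. HIPAA privacy notice present → met
8. days of controlled-substance discrepancy outstanding 0 ≤ 5 → met
Not met: 6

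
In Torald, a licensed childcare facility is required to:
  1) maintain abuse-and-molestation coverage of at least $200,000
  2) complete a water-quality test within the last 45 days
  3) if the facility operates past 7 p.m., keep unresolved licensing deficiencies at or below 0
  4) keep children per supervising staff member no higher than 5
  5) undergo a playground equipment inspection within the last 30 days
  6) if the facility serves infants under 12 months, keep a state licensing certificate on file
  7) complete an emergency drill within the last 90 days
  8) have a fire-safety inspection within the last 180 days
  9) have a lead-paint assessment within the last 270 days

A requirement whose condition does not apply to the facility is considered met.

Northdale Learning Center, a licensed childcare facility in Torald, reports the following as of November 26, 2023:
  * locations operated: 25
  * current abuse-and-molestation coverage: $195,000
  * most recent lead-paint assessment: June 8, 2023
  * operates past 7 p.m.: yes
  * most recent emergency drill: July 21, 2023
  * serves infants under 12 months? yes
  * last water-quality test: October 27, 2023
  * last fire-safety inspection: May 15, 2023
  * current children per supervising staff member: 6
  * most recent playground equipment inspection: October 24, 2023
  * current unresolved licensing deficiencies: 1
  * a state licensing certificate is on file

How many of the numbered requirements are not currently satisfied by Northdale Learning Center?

6

1. abuse-and-molestation coverage $195,000 < $200,000 → not met
2. water-quality test 30 days ago vs limit 45 → met
3. condition 'operates past 7 p.m.' holds; unresolved licensing deficiencies 1 > 0 → not met
4. children per supervising staff member 6 > 5 → not met
5. playground equipment inspection 33 days ago vs limit 30 → not met
6. condition 'serves infants under 12 months' holds; state licensing certificate present → met
7. emergency drill 128 days ago vs limit 90 → not met
8. fire-safety inspection 195 days ago vs limit 180 → not met
9. lead-paint assessment 171 days ago vs limit 270 → met
Not met: 6 of 9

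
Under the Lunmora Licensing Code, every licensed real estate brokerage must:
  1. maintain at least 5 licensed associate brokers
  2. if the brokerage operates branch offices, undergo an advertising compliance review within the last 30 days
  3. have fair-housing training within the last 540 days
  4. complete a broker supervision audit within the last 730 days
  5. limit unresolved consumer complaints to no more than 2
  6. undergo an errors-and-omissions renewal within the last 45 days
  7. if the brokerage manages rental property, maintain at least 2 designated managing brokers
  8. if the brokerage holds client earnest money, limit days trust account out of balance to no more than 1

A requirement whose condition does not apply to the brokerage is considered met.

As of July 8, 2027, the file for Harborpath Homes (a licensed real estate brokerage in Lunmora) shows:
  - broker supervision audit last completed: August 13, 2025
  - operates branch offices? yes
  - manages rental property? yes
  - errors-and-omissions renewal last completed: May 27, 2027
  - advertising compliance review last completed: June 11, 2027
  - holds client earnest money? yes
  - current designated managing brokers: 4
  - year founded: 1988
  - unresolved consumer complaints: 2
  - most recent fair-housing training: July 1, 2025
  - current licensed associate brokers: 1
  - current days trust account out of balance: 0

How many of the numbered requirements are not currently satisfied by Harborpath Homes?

1. licensed associate brokers 1 < 5 → not met
2. condition 'operates branch offices' holds; advertising compliance review 27 days ago vs limit 30 → met
3. fair-housing training 737 days ago vs limit 540 → not met
4. broker supervision audit 694 days ago vs limit 730 → met
5. unresolved consumer complaints 2 ≤ 2 → met
6. errors-and-omissions renewal 42 days ago vs limit 45 → met
7. condition 'manages rental property' holds; designated managing brokers 4 ≥ 2 → met
8. condition 'holds client earnest money' holds; days trust account out of balance 0 ≤ 1 → met
Not met: 2 of 8

2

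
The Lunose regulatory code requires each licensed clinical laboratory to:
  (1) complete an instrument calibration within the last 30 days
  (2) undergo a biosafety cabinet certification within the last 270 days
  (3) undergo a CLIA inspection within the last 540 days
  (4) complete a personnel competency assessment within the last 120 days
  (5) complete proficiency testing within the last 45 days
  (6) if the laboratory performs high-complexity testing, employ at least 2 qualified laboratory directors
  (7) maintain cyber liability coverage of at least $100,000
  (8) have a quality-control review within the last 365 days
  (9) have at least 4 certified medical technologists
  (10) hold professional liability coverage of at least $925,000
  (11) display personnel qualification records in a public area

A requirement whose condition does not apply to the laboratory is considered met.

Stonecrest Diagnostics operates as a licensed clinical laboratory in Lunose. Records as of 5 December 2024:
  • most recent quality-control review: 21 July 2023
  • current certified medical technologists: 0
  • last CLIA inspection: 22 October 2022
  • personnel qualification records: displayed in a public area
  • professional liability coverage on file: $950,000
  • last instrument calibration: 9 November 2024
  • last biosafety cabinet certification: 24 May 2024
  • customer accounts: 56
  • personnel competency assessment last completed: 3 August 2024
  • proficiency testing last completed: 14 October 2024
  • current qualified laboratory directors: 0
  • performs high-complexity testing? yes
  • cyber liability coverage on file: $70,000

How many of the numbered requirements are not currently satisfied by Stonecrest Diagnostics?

1. instrument calibration 26 days ago vs limit 30 → met
2. biosafety cabinet certification 195 days ago vs limit 270 → met
3. CLIA inspection 775 days ago vs limit 540 → not met
4. personnel competency assessment 124 days ago vs limit 120 → not met
5. proficiency testing 52 days ago vs limit 45 → not met
6. condition 'performs high-complexity testing' holds; qualified laboratory directors 0 < 2 → not met
7. cyber liability coverage $70,000 < $100,000 → not met
8. quality-control review 503 days ago vs limit 365 → not met
9. certified medical technologists 0 < 4 → not met
10. professional liability coverage $950,000 ≥ $925,000 → met
11. personnel qualification records present → met
Not met: 7 of 11

7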